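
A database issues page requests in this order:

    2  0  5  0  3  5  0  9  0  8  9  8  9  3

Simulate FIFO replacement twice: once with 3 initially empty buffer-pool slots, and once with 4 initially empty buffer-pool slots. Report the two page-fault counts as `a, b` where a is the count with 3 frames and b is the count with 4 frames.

3 frames: F F F . F . . F F F . . . F → 8 faults.
4 frames: F F F . F . . F . F . . . . → 6 faults.
6 < 8: adding a frame reduced faults, as is typical.

8, 6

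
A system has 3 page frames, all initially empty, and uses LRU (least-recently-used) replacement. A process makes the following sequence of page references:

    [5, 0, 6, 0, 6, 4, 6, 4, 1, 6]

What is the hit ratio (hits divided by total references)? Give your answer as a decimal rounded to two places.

5 → miss, frames [5]
0 → miss, frames [5, 0]
6 → miss, frames [5, 0, 6]
0 → hit
6 → hit
4 → miss, evict 5, frames [0, 6, 4]
6 → hit
4 → hit
1 → miss, evict 0, frames [6, 4, 1]
6 → hit
Hits: 5 of 10 references → 5/10 = 0.5000.

0.50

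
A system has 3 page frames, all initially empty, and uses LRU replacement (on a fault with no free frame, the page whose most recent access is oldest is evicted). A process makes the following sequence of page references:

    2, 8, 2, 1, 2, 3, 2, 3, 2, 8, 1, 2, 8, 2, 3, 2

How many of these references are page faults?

7

2: miss, frames (2)
8: miss, frames (2 8)
2: hit
1: miss, frames (8 2 1)
2: hit
3: miss, evict 8, frames (1 2 3)
2: hit
3: hit
2: hit
8: miss, evict 1, frames (3 2 8)
1: miss, evict 3, frames (2 8 1)
2: hit
8: hit
2: hit
3: miss, evict 1, frames (8 2 3)
2: hit
Page faults: 7.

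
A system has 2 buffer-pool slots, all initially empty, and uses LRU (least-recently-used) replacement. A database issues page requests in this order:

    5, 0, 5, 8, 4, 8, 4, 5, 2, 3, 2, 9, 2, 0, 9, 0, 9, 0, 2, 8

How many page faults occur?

12

5: miss, frames [5]
0: miss, frames [5, 0]
5: hit
8: miss, evict 0, frames [5, 8]
4: miss, evict 5, frames [8, 4]
8: hit
4: hit
5: miss, evict 8, frames [4, 5]
2: miss, evict 4, frames [5, 2]
3: miss, evict 5, frames [2, 3]
2: hit
9: miss, evict 3, frames [2, 9]
2: hit
0: miss, evict 9, frames [2, 0]
9: miss, evict 2, frames [0, 9]
0: hit
9: hit
0: hit
2: miss, evict 9, frames [0, 2]
8: miss, evict 0, frames [2, 8]
Page faults: 12.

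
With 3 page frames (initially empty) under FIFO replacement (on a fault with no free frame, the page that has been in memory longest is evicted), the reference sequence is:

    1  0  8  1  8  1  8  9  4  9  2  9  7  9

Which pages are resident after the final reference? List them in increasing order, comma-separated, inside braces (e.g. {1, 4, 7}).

1 → fault, frames [1]
0 → fault, frames [1, 0]
8 → fault, frames [1, 0, 8]
1 → hit
8 → hit
1 → hit
8 → hit
9 → fault, evict 1, frames [0, 8, 9]
4 → fault, evict 0, frames [8, 9, 4]
9 → hit
2 → fault, evict 8, frames [9, 4, 2]
9 → hit
7 → fault, evict 9, frames [4, 2, 7]
9 → fault, evict 4, frames [2, 7, 9]

{2, 7, 9}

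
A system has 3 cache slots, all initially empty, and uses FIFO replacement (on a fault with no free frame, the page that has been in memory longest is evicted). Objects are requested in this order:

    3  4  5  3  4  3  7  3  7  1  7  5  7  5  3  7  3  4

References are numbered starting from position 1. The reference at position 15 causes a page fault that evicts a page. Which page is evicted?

1

pos 1: 3: miss, frames [3]
pos 2: 4: miss, frames [3, 4]
pos 3: 5: miss, frames [3, 4, 5]
pos 4: 3: hit
pos 5: 4: hit
pos 6: 3: hit
pos 7: 7: miss, evict 3, frames [4, 5, 7]
pos 8: 3: miss, evict 4, frames [5, 7, 3]
pos 9: 7: hit
pos 10: 1: miss, evict 5, frames [7, 3, 1]
pos 11: 7: hit
pos 12: 5: miss, evict 7, frames [3, 1, 5]
pos 13: 7: miss, evict 3, frames [1, 5, 7]
pos 14: 5: hit
pos 15: 3: miss, evict 1, frames [5, 7, 3]
At position 15, page 1 is evicted.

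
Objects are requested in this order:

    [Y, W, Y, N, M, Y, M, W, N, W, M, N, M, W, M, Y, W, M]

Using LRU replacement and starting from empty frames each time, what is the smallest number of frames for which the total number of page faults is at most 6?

f=1: 18 faults
f=2: 13 faults
f=3: 7 faults
f=4: 4 faults
Smallest f with faults ≤ 6 is 4.

4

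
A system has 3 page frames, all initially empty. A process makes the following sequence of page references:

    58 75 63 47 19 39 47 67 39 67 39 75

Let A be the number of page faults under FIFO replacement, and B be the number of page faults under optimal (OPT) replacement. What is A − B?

1

Under FIFO: F F F F F F . F . . . F → 8 faults.
Under OPT: F F F F F F . F . . . . → 7 faults.
A − B = 8 − 7 = 1.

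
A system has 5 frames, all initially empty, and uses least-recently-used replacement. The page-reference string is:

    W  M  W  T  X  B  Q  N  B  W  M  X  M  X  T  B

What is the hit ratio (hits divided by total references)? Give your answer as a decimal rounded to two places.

0.31

W: fault, frames {W}
M: fault, frames {W,M}
W: hit
T: fault, frames {M,W,T}
X: fault, frames {M,W,T,X}
B: fault, frames {M,W,T,X,B}
Q: fault, evict M, frames {W,T,X,B,Q}
N: fault, evict W, frames {T,X,B,Q,N}
B: hit
W: fault, evict T, frames {X,Q,N,B,W}
M: fault, evict X, frames {Q,N,B,W,M}
X: fault, evict Q, frames {N,B,W,M,X}
M: hit
X: hit
T: fault, evict N, frames {B,W,M,X,T}
B: hit
Hits: 5 of 16 references → 5/16 = 0.3125.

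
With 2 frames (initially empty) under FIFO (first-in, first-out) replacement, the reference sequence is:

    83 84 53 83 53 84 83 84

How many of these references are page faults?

83: miss, frames (83)
84: miss, frames (83 84)
53: miss, evict 83, frames (84 53)
83: miss, evict 84, frames (53 83)
53: hit
84: miss, evict 53, frames (83 84)
83: hit
84: hit
Page faults: 5.

5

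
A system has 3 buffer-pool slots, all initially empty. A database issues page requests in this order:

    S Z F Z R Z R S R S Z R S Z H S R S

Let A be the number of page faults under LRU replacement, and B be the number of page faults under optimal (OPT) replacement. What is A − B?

2

Under LRU: F F F . F . . F . . . . . . F . F . → 7 faults.
Under OPT: F F F . F . . . . . . . . . F . . . → 5 faults.
A − B = 7 − 5 = 2.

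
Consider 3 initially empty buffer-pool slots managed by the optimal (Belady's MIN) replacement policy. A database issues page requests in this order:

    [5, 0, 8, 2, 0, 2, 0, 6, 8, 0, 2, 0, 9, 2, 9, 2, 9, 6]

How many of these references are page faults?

7

5 → fault, frames (5)
0 → fault, frames (5 0)
8 → fault, frames (5 0 8)
2 → fault, evict 5, frames (0 8 2)
0 → hit
2 → hit
0 → hit
6 → fault, evict 2, frames (0 8 6)
8 → hit
0 → hit
2 → fault, evict 8, frames (0 6 2)
0 → hit
9 → fault, evict 0, frames (6 2 9)
2 → hit
9 → hit
2 → hit
9 → hit
6 → hit
Page faults: 7.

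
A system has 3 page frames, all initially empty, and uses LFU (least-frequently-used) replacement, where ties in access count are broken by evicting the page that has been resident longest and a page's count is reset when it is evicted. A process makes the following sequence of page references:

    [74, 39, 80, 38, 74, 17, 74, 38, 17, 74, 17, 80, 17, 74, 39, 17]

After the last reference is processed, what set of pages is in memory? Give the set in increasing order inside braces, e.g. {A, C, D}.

{17, 39, 74}

74 -> fault, frames (74)
39 -> fault, frames (74 39)
80 -> fault, frames (74 39 80)
38 -> fault, evict 74, frames (39 80 38)
74 -> fault, evict 39, frames (80 38 74)
17 -> fault, evict 80, frames (38 74 17)
74 -> hit
38 -> hit
17 -> hit
74 -> hit
17 -> hit
80 -> fault, evict 38, frames (74 17 80)
17 -> hit
74 -> hit
39 -> fault, evict 80, frames (74 17 39)
17 -> hit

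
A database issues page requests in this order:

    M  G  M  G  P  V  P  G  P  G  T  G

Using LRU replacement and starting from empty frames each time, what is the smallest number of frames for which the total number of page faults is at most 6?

2

f=1: 12 faults
f=2: 6 faults
f=3: 5 faults
f=4: 5 faults
f=5: 5 faults
Smallest f with faults ≤ 6 is 2.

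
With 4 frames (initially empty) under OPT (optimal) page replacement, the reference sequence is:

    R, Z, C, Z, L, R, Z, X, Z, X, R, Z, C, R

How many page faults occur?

R -> miss, frames [R]
Z -> miss, frames [R, Z]
C -> miss, frames [R, Z, C]
Z -> hit
L -> miss, frames [R, Z, C, L]
R -> hit
Z -> hit
X -> miss, evict L, frames [R, Z, C, X]
Z -> hit
X -> hit
R -> hit
Z -> hit
C -> hit
R -> hit
Page faults: 5.

5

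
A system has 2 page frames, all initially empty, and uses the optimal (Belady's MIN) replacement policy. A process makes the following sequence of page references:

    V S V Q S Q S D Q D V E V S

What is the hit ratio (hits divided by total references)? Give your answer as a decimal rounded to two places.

V: fault, frames (V)
S: fault, frames (V S)
V: hit
Q: fault, evict V, frames (S Q)
S: hit
Q: hit
S: hit
D: fault, evict S, frames (Q D)
Q: hit
D: hit
V: fault, evict D, frames (Q V)
E: fault, evict Q, frames (V E)
V: hit
S: fault, evict E, frames (V S)
Hits: 7 of 14 references → 7/14 = 0.5000.

0.50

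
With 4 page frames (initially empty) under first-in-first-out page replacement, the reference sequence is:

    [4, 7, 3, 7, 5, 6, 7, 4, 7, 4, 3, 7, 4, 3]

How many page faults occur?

8

4 → miss, frames [4]
7 → miss, frames [4, 7]
3 → miss, frames [4, 7, 3]
7 → hit
5 → miss, frames [4, 7, 3, 5]
6 → miss, evict 4, frames [7, 3, 5, 6]
7 → hit
4 → miss, evict 7, frames [3, 5, 6, 4]
7 → miss, evict 3, frames [5, 6, 4, 7]
4 → hit
3 → miss, evict 5, frames [6, 4, 7, 3]
7 → hit
4 → hit
3 → hit
Page faults: 8.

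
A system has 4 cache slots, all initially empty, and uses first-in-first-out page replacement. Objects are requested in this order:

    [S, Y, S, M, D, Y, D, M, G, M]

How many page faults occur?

5

S -> fault, frames {S}
Y -> fault, frames {S,Y}
S -> hit
M -> fault, frames {S,Y,M}
D -> fault, frames {S,Y,M,D}
Y -> hit
D -> hit
M -> hit
G -> fault, evict S, frames {Y,M,D,G}
M -> hit
Page faults: 5.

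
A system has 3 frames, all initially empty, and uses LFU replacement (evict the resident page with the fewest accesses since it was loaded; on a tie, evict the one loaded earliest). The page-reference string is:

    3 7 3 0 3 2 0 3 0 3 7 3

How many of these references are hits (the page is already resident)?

3: fault, frames (3)
7: fault, frames (3 7)
3: hit
0: fault, frames (3 7 0)
3: hit
2: fault, evict 7, frames (3 0 2)
0: hit
3: hit
0: hit
3: hit
7: fault, evict 2, frames (3 0 7)
3: hit
Hits: 7.

7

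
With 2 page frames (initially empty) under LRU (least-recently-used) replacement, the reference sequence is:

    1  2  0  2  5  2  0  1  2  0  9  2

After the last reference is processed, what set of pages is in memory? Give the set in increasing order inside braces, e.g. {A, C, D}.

1: miss, frames [1]
2: miss, frames [1, 2]
0: miss, evict 1, frames [2, 0]
2: hit
5: miss, evict 0, frames [2, 5]
2: hit
0: miss, evict 5, frames [2, 0]
1: miss, evict 2, frames [0, 1]
2: miss, evict 0, frames [1, 2]
0: miss, evict 1, frames [2, 0]
9: miss, evict 2, frames [0, 9]
2: miss, evict 0, frames [9, 2]

{2, 9}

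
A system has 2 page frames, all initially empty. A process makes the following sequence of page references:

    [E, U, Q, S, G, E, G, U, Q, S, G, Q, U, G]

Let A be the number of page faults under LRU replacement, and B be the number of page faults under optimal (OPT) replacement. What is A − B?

3

Under LRU: F F F F F F . F F F F F F F → 13 faults.
Under OPT: F F F F F . . F F F . F F . → 10 faults.
A − B = 13 − 10 = 3.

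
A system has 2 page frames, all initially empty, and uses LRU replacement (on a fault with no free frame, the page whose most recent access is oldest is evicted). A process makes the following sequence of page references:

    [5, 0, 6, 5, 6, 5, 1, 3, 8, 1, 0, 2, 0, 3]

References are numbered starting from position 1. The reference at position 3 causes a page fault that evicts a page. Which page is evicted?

5

pos 1: 5 -> fault, frames [5]
pos 2: 0 -> fault, frames [5, 0]
pos 3: 6 -> fault, evict 5, frames [0, 6]
At position 3, page 5 is evicted.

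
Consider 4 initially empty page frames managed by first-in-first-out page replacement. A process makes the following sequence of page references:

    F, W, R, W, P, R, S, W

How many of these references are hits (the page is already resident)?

3

F: fault, frames [F]
W: fault, frames [F, W]
R: fault, frames [F, W, R]
W: hit
P: fault, frames [F, W, R, P]
R: hit
S: fault, evict F, frames [W, R, P, S]
W: hit
Hits: 3.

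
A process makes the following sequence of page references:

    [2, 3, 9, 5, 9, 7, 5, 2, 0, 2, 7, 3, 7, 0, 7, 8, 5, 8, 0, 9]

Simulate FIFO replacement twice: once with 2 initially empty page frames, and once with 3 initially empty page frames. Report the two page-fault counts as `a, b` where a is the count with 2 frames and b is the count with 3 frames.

2 frames: F F F F . F . F F . F F . F F F F . F F → 15 faults.
3 frames: F F F F . F . F F . . F F . . F F . F F → 13 faults.
13 < 15: adding a frame reduced faults, as is typical.

15, 13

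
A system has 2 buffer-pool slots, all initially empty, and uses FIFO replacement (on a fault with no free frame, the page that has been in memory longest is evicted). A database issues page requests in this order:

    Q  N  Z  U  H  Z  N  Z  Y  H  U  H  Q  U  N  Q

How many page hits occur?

4

Q -> miss, frames {Q}
N -> miss, frames {Q,N}
Z -> miss, evict Q, frames {N,Z}
U -> miss, evict N, frames {Z,U}
H -> miss, evict Z, frames {U,H}
Z -> miss, evict U, frames {H,Z}
N -> miss, evict H, frames {Z,N}
Z -> hit
Y -> miss, evict Z, frames {N,Y}
H -> miss, evict N, frames {Y,H}
U -> miss, evict Y, frames {H,U}
H -> hit
Q -> miss, evict H, frames {U,Q}
U -> hit
N -> miss, evict U, frames {Q,N}
Q -> hit
Hits: 4.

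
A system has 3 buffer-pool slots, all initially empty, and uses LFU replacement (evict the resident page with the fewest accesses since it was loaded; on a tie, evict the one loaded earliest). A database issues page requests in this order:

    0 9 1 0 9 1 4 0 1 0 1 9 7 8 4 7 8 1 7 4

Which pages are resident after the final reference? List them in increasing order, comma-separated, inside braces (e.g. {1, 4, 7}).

{1, 4, 9}

0: fault, frames {0}
9: fault, frames {0,9}
1: fault, frames {0,9,1}
0: hit
9: hit
1: hit
4: fault, evict 0, frames {9,1,4}
0: fault, evict 4, frames {9,1,0}
1: hit
0: hit
1: hit
9: hit
7: fault, evict 0, frames {9,1,7}
8: fault, evict 7, frames {9,1,8}
4: fault, evict 8, frames {9,1,4}
7: fault, evict 4, frames {9,1,7}
8: fault, evict 7, frames {9,1,8}
1: hit
7: fault, evict 8, frames {9,1,7}
4: fault, evict 7, frames {9,1,4}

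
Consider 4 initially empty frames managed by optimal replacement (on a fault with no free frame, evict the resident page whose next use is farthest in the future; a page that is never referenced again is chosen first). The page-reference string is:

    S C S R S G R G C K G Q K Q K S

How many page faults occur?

S -> miss, frames {S}
C -> miss, frames {S,C}
S -> hit
R -> miss, frames {S,C,R}
S -> hit
G -> miss, frames {S,C,R,G}
R -> hit
G -> hit
C -> hit
K -> miss, evict R, frames {S,C,G,K}
G -> hit
Q -> miss, evict G, frames {S,C,K,Q}
K -> hit
Q -> hit
K -> hit
S -> hit
Page faults: 6.

6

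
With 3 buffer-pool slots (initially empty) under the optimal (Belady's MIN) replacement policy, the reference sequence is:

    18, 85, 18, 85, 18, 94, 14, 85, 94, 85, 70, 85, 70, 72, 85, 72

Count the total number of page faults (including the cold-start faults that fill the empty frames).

18: miss, frames [18]
85: miss, frames [18, 85]
18: hit
85: hit
18: hit
94: miss, frames [18, 85, 94]
14: miss, evict 18, frames [85, 94, 14]
85: hit
94: hit
85: hit
70: miss, evict 14, frames [85, 94, 70]
85: hit
70: hit
72: miss, evict 70, frames [85, 94, 72]
85: hit
72: hit
Page faults: 6.

6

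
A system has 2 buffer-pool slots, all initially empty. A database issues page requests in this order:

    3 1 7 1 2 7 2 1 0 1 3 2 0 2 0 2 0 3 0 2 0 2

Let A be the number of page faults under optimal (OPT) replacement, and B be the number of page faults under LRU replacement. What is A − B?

-2

Under OPT: F F F . F . . F F . F F . . . . . F . F . . → 10 faults.
Under LRU: F F F . F F . F F . F F F . . . . F . F . . → 12 faults.
A − B = 10 − 12 = -2.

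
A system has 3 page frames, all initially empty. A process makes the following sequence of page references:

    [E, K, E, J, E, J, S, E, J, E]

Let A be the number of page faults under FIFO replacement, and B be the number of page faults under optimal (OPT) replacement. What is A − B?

1

Under FIFO: F F . F . . F F . . → 5 faults.
Under OPT: F F . F . . F . . . → 4 faults.
A − B = 5 − 4 = 1.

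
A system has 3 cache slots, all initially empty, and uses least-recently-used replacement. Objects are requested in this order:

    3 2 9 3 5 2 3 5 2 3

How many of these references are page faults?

3: miss, frames (3)
2: miss, frames (3 2)
9: miss, frames (3 2 9)
3: hit
5: miss, evict 2, frames (9 3 5)
2: miss, evict 9, frames (3 5 2)
3: hit
5: hit
2: hit
3: hit
Page faults: 5.

5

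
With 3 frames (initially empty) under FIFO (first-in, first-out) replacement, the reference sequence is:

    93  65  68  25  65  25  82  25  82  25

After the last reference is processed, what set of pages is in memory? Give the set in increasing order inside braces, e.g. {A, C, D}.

93: miss, frames (93)
65: miss, frames (93 65)
68: miss, frames (93 65 68)
25: miss, evict 93, frames (65 68 25)
65: hit
25: hit
82: miss, evict 65, frames (68 25 82)
25: hit
82: hit
25: hit

{25, 68, 82}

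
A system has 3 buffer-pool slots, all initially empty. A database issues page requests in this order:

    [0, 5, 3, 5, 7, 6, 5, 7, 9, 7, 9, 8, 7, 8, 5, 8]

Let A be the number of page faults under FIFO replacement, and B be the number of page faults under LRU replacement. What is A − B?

Under FIFO: F F F . F F F . F F . F . . F . → 10 faults.
Under LRU: F F F . F F . . F . . F . . F . → 8 faults.
A − B = 10 − 8 = 2.

2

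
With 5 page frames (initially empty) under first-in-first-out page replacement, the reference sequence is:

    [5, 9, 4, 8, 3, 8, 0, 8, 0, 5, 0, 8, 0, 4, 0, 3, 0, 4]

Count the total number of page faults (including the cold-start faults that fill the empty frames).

7

5 → miss, frames (5)
9 → miss, frames (5 9)
4 → miss, frames (5 9 4)
8 → miss, frames (5 9 4 8)
3 → miss, frames (5 9 4 8 3)
8 → hit
0 → miss, evict 5, frames (9 4 8 3 0)
8 → hit
0 → hit
5 → miss, evict 9, frames (4 8 3 0 5)
0 → hit
8 → hit
0 → hit
4 → hit
0 → hit
3 → hit
0 → hit
4 → hit
Page faults: 7.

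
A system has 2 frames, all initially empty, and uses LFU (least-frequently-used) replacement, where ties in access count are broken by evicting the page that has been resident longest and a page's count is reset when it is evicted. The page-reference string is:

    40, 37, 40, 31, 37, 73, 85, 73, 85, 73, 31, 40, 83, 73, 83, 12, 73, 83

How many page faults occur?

16

40 -> miss, frames (40)
37 -> miss, frames (40 37)
40 -> hit
31 -> miss, evict 37, frames (40 31)
37 -> miss, evict 31, frames (40 37)
73 -> miss, evict 37, frames (40 73)
85 -> miss, evict 73, frames (40 85)
73 -> miss, evict 85, frames (40 73)
85 -> miss, evict 73, frames (40 85)
73 -> miss, evict 85, frames (40 73)
31 -> miss, evict 73, frames (40 31)
40 -> hit
83 -> miss, evict 31, frames (40 83)
73 -> miss, evict 83, frames (40 73)
83 -> miss, evict 73, frames (40 83)
12 -> miss, evict 83, frames (40 12)
73 -> miss, evict 12, frames (40 73)
83 -> miss, evict 73, frames (40 83)
Page faults: 16.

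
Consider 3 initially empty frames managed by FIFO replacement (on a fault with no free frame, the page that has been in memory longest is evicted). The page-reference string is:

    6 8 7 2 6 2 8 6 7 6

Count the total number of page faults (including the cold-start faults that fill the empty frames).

6: miss, frames (6)
8: miss, frames (6 8)
7: miss, frames (6 8 7)
2: miss, evict 6, frames (8 7 2)
6: miss, evict 8, frames (7 2 6)
2: hit
8: miss, evict 7, frames (2 6 8)
6: hit
7: miss, evict 2, frames (6 8 7)
6: hit
Page faults: 7.

7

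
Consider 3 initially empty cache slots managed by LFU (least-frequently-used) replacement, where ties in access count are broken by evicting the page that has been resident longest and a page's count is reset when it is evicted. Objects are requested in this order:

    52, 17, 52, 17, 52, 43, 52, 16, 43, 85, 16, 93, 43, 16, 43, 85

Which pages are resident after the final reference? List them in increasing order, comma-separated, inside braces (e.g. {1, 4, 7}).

{17, 52, 85}

52 → fault, frames [52]
17 → fault, frames [52, 17]
52 → hit
17 → hit
52 → hit
43 → fault, frames [52, 17, 43]
52 → hit
16 → fault, evict 43, frames [52, 17, 16]
43 → fault, evict 16, frames [52, 17, 43]
85 → fault, evict 43, frames [52, 17, 85]
16 → fault, evict 85, frames [52, 17, 16]
93 → fault, evict 16, frames [52, 17, 93]
43 → fault, evict 93, frames [52, 17, 43]
16 → fault, evict 43, frames [52, 17, 16]
43 → fault, evict 16, frames [52, 17, 43]
85 → fault, evict 43, frames [52, 17, 85]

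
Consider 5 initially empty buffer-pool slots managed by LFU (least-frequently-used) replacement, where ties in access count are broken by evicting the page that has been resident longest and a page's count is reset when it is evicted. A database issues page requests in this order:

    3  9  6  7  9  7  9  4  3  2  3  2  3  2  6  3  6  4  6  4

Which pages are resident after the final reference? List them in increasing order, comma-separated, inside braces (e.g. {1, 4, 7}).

3: fault, frames {3}
9: fault, frames {3,9}
6: fault, frames {3,9,6}
7: fault, frames {3,9,6,7}
9: hit
7: hit
9: hit
4: fault, frames {3,9,6,7,4}
3: hit
2: fault, evict 6, frames {3,9,7,4,2}
3: hit
2: hit
3: hit
2: hit
6: fault, evict 4, frames {3,9,7,2,6}
3: hit
6: hit
4: fault, evict 7, frames {3,9,2,6,4}
6: hit
4: hit

{2, 3, 4, 6, 9}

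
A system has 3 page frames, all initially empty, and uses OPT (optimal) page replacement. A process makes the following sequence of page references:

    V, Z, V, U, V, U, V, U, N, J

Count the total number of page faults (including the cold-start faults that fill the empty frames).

5

V → miss, frames {V}
Z → miss, frames {V,Z}
V → hit
U → miss, frames {V,Z,U}
V → hit
U → hit
V → hit
U → hit
N → miss, evict U, frames {V,Z,N}
J → miss, evict N, frames {V,Z,J}
Page faults: 5.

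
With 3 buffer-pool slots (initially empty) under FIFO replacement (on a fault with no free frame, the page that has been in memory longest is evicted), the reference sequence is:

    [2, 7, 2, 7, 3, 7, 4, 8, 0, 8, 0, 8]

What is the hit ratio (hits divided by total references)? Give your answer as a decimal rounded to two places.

2: fault, frames (2)
7: fault, frames (2 7)
2: hit
7: hit
3: fault, frames (2 7 3)
7: hit
4: fault, evict 2, frames (7 3 4)
8: fault, evict 7, frames (3 4 8)
0: fault, evict 3, frames (4 8 0)
8: hit
0: hit
8: hit
Hits: 6 of 12 references → 6/12 = 0.5000.

0.50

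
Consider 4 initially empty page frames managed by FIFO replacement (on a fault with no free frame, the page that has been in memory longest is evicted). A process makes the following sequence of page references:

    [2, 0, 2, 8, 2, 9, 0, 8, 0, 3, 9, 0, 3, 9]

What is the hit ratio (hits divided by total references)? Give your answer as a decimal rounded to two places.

2 -> miss, frames [2]
0 -> miss, frames [2, 0]
2 -> hit
8 -> miss, frames [2, 0, 8]
2 -> hit
9 -> miss, frames [2, 0, 8, 9]
0 -> hit
8 -> hit
0 -> hit
3 -> miss, evict 2, frames [0, 8, 9, 3]
9 -> hit
0 -> hit
3 -> hit
9 -> hit
Hits: 9 of 14 references → 9/14 = 0.6429.

0.64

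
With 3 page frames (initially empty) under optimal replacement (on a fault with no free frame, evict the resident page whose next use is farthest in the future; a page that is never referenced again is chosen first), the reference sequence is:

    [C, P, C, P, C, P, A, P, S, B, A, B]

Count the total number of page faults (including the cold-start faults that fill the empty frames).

C -> fault, frames (C)
P -> fault, frames (C P)
C -> hit
P -> hit
C -> hit
P -> hit
A -> fault, frames (C P A)
P -> hit
S -> fault, evict P, frames (C A S)
B -> fault, evict S, frames (C A B)
A -> hit
B -> hit
Page faults: 5.

5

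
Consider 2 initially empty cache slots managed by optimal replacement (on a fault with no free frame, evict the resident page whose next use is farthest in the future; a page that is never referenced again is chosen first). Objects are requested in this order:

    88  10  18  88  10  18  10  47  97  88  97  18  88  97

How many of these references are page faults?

88 -> fault, frames (88)
10 -> fault, frames (88 10)
18 -> fault, evict 10, frames (88 18)
88 -> hit
10 -> fault, evict 88, frames (18 10)
18 -> hit
10 -> hit
47 -> fault, evict 10, frames (18 47)
97 -> fault, evict 47, frames (18 97)
88 -> fault, evict 18, frames (97 88)
97 -> hit
18 -> fault, evict 97, frames (88 18)
88 -> hit
97 -> fault, evict 18, frames (88 97)
Page faults: 9.

9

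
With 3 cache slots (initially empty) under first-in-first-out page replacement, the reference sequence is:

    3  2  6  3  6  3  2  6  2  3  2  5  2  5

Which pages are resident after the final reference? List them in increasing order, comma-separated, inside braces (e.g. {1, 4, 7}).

{2, 5, 6}

3 -> fault, frames [3]
2 -> fault, frames [3, 2]
6 -> fault, frames [3, 2, 6]
3 -> hit
6 -> hit
3 -> hit
2 -> hit
6 -> hit
2 -> hit
3 -> hit
2 -> hit
5 -> fault, evict 3, frames [2, 6, 5]
2 -> hit
5 -> hit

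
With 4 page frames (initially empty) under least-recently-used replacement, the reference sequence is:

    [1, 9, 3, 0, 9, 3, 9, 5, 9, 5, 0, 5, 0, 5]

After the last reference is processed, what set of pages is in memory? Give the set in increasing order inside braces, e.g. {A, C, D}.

1 → miss, frames (1)
9 → miss, frames (1 9)
3 → miss, frames (1 9 3)
0 → miss, frames (1 9 3 0)
9 → hit
3 → hit
9 → hit
5 → miss, evict 1, frames (0 3 9 5)
9 → hit
5 → hit
0 → hit
5 → hit
0 → hit
5 → hit

{0, 3, 5, 9}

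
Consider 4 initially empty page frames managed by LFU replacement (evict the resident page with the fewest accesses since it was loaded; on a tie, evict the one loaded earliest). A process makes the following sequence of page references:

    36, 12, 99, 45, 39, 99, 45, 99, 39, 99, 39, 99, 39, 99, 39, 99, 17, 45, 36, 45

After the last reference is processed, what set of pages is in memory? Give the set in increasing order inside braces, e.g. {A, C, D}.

36 → fault, frames (36)
12 → fault, frames (36 12)
99 → fault, frames (36 12 99)
45 → fault, frames (36 12 99 45)
39 → fault, evict 36, frames (12 99 45 39)
99 → hit
45 → hit
99 → hit
39 → hit
99 → hit
39 → hit
99 → hit
39 → hit
99 → hit
39 → hit
99 → hit
17 → fault, evict 12, frames (99 45 39 17)
45 → hit
36 → fault, evict 17, frames (99 45 39 36)
45 → hit

{36, 39, 45, 99}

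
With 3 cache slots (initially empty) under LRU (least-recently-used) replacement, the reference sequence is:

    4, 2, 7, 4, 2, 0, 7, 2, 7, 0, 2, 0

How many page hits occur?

4 -> fault, frames [4]
2 -> fault, frames [4, 2]
7 -> fault, frames [4, 2, 7]
4 -> hit
2 -> hit
0 -> fault, evict 7, frames [4, 2, 0]
7 -> fault, evict 4, frames [2, 0, 7]
2 -> hit
7 -> hit
0 -> hit
2 -> hit
0 -> hit
Hits: 7.

7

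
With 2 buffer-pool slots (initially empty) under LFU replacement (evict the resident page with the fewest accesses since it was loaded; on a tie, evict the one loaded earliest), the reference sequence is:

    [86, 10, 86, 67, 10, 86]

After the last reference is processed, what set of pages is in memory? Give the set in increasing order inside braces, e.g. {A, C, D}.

{10, 86}

86 → fault, frames {86}
10 → fault, frames {86,10}
86 → hit
67 → fault, evict 10, frames {86,67}
10 → fault, evict 67, frames {86,10}
86 → hit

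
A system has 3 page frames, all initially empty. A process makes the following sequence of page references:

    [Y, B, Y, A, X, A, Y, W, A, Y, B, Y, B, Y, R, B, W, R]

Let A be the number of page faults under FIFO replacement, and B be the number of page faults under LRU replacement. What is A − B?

Under FIFO: F F . F F . F F F . F F . . F . F . → 11 faults.
Under LRU: F F . F F . . F . . F . . . F . F . → 8 faults.
A − B = 11 − 8 = 3.

3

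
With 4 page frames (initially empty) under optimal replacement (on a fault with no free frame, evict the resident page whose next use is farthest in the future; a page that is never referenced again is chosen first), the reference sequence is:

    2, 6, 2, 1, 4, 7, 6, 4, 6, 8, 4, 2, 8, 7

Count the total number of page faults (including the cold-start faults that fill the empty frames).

2: miss, frames {2}
6: miss, frames {2,6}
2: hit
1: miss, frames {2,6,1}
4: miss, frames {2,6,1,4}
7: miss, evict 1, frames {2,6,4,7}
6: hit
4: hit
6: hit
8: miss, evict 6, frames {2,4,7,8}
4: hit
2: hit
8: hit
7: hit
Page faults: 6.

6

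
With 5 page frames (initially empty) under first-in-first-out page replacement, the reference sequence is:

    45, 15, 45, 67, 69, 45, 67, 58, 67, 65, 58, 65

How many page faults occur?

6

45 -> fault, frames {45}
15 -> fault, frames {45,15}
45 -> hit
67 -> fault, frames {45,15,67}
69 -> fault, frames {45,15,67,69}
45 -> hit
67 -> hit
58 -> fault, frames {45,15,67,69,58}
67 -> hit
65 -> fault, evict 45, frames {15,67,69,58,65}
58 -> hit
65 -> hit
Page faults: 6.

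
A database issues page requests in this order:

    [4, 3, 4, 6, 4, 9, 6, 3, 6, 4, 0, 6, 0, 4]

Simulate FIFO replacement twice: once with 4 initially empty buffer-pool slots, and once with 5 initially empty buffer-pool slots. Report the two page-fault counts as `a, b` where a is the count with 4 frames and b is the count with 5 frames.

6, 5

4 frames: F F . F . F . . . . F . . F → 6 faults.
5 frames: F F . F . F . . . . F . . . → 5 faults.
5 < 6: adding a frame reduced faults, as is typical.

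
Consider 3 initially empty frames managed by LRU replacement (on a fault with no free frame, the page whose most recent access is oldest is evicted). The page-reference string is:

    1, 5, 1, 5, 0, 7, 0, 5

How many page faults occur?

1: fault, frames [1]
5: fault, frames [1, 5]
1: hit
5: hit
0: fault, frames [1, 5, 0]
7: fault, evict 1, frames [5, 0, 7]
0: hit
5: hit
Page faults: 4.

4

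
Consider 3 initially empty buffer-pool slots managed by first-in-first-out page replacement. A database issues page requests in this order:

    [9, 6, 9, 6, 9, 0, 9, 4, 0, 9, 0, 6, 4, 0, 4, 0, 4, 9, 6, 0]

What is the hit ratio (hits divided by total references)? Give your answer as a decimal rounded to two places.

0.45

9 -> miss, frames {9}
6 -> miss, frames {9,6}
9 -> hit
6 -> hit
9 -> hit
0 -> miss, frames {9,6,0}
9 -> hit
4 -> miss, evict 9, frames {6,0,4}
0 -> hit
9 -> miss, evict 6, frames {0,4,9}
0 -> hit
6 -> miss, evict 0, frames {4,9,6}
4 -> hit
0 -> miss, evict 4, frames {9,6,0}
4 -> miss, evict 9, frames {6,0,4}
0 -> hit
4 -> hit
9 -> miss, evict 6, frames {0,4,9}
6 -> miss, evict 0, frames {4,9,6}
0 -> miss, evict 4, frames {9,6,0}
Hits: 9 of 20 references → 9/20 = 0.4500.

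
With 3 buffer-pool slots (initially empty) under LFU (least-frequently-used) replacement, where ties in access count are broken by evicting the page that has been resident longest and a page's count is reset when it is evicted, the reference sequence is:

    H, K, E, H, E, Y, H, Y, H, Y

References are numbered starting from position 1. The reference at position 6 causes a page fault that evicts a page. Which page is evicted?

pos 1: H → fault, frames (H)
pos 2: K → fault, frames (H K)
pos 3: E → fault, frames (H K E)
pos 4: H → hit
pos 5: E → hit
pos 6: Y → fault, evict K, frames (H E Y)
At position 6, page K is evicted.

K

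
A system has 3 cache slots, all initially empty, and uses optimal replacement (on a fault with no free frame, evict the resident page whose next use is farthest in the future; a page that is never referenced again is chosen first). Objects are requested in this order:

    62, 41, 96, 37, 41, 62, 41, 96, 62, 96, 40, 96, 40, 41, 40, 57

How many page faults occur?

7

62 -> fault, frames {62}
41 -> fault, frames {62,41}
96 -> fault, frames {62,41,96}
37 -> fault, evict 96, frames {62,41,37}
41 -> hit
62 -> hit
41 -> hit
96 -> fault, evict 37, frames {62,41,96}
62 -> hit
96 -> hit
40 -> fault, evict 62, frames {41,96,40}
96 -> hit
40 -> hit
41 -> hit
40 -> hit
57 -> fault, evict 40, frames {41,96,57}
Page faults: 7.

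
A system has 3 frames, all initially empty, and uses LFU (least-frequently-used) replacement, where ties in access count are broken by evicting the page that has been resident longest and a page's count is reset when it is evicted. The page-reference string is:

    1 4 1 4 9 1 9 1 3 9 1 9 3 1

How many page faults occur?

4

1 -> miss, frames [1]
4 -> miss, frames [1, 4]
1 -> hit
4 -> hit
9 -> miss, frames [1, 4, 9]
1 -> hit
9 -> hit
1 -> hit
3 -> miss, evict 4, frames [1, 9, 3]
9 -> hit
1 -> hit
9 -> hit
3 -> hit
1 -> hit
Page faults: 4.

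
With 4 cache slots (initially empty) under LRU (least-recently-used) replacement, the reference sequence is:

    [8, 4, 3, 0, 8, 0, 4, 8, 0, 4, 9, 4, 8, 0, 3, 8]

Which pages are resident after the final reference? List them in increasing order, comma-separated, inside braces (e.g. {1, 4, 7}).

8 -> fault, frames {8}
4 -> fault, frames {8,4}
3 -> fault, frames {8,4,3}
0 -> fault, frames {8,4,3,0}
8 -> hit
0 -> hit
4 -> hit
8 -> hit
0 -> hit
4 -> hit
9 -> fault, evict 3, frames {8,0,4,9}
4 -> hit
8 -> hit
0 -> hit
3 -> fault, evict 9, frames {4,8,0,3}
8 -> hit

{0, 3, 4, 8}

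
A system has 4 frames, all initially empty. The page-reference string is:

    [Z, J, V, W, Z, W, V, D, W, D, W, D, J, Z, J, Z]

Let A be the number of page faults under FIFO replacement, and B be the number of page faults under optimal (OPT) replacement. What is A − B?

2

Under FIFO: F F F F . . . F . . . . . F F . → 7 faults.
Under OPT: F F F F . . . F . . . . . . . . → 5 faults.
A − B = 7 − 5 = 2.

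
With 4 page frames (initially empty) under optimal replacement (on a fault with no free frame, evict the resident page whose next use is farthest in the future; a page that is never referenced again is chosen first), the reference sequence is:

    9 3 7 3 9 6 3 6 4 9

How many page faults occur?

9: fault, frames {9}
3: fault, frames {9,3}
7: fault, frames {9,3,7}
3: hit
9: hit
6: fault, frames {9,3,7,6}
3: hit
6: hit
4: fault, evict 6, frames {9,3,7,4}
9: hit
Page faults: 5.

5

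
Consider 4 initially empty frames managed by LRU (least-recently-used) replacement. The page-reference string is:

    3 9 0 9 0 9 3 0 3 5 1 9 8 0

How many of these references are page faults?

3 → miss, frames {3}
9 → miss, frames {3,9}
0 → miss, frames {3,9,0}
9 → hit
0 → hit
9 → hit
3 → hit
0 → hit
3 → hit
5 → miss, frames {9,0,3,5}
1 → miss, evict 9, frames {0,3,5,1}
9 → miss, evict 0, frames {3,5,1,9}
8 → miss, evict 3, frames {5,1,9,8}
0 → miss, evict 5, frames {1,9,8,0}
Page faults: 8.

8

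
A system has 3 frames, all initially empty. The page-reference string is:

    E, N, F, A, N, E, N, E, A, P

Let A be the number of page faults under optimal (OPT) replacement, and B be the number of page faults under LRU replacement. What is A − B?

-1

Under OPT: F F F F . . . . . F → 5 faults.
Under LRU: F F F F . F . . . F → 6 faults.
A − B = 5 − 6 = -1.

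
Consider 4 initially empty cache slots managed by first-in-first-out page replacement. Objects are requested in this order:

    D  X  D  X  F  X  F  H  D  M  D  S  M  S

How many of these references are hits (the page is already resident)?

D: fault, frames {D}
X: fault, frames {D,X}
D: hit
X: hit
F: fault, frames {D,X,F}
X: hit
F: hit
H: fault, frames {D,X,F,H}
D: hit
M: fault, evict D, frames {X,F,H,M}
D: fault, evict X, frames {F,H,M,D}
S: fault, evict F, frames {H,M,D,S}
M: hit
S: hit
Hits: 7.

7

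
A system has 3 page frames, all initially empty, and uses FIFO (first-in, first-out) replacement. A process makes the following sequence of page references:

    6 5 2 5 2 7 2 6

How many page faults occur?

6: miss, frames {6}
5: miss, frames {6,5}
2: miss, frames {6,5,2}
5: hit
2: hit
7: miss, evict 6, frames {5,2,7}
2: hit
6: miss, evict 5, frames {2,7,6}
Page faults: 5.

5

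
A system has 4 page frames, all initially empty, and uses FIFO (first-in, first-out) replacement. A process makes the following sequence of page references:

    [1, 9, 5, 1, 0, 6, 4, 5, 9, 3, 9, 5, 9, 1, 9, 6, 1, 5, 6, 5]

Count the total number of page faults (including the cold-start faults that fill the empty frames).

1: miss, frames {1}
9: miss, frames {1,9}
5: miss, frames {1,9,5}
1: hit
0: miss, frames {1,9,5,0}
6: miss, evict 1, frames {9,5,0,6}
4: miss, evict 9, frames {5,0,6,4}
5: hit
9: miss, evict 5, frames {0,6,4,9}
3: miss, evict 0, frames {6,4,9,3}
9: hit
5: miss, evict 6, frames {4,9,3,5}
9: hit
1: miss, evict 4, frames {9,3,5,1}
9: hit
6: miss, evict 9, frames {3,5,1,6}
1: hit
5: hit
6: hit
5: hit
Page faults: 11.

11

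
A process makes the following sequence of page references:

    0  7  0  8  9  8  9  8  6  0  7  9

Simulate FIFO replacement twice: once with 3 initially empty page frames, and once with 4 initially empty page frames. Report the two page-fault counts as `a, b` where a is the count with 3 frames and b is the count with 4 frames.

3 frames: F F . F F . . . F F F F → 8 faults.
4 frames: F F . F F . . . F F F . → 7 faults.
7 < 8: adding a frame reduced faults, as is typical.

8, 7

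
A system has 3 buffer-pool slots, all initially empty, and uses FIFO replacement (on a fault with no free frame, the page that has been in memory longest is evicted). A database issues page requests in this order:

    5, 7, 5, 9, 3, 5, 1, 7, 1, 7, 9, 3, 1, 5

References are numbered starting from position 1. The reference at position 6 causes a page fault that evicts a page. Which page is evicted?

pos 1: 5 -> fault, frames (5)
pos 2: 7 -> fault, frames (5 7)
pos 3: 5 -> hit
pos 4: 9 -> fault, frames (5 7 9)
pos 5: 3 -> fault, evict 5, frames (7 9 3)
pos 6: 5 -> fault, evict 7, frames (9 3 5)
At position 6, page 7 is evicted.

7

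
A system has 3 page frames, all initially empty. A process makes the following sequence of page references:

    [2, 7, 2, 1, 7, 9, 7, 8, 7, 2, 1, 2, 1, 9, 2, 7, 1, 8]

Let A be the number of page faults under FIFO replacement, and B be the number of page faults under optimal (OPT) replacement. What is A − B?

Under FIFO: F F . F . F . F F F F . . F . F . F → 11 faults.
Under OPT: F F . F . F . F . . F . . F . . F F → 9 faults.
A − B = 11 − 9 = 2.

2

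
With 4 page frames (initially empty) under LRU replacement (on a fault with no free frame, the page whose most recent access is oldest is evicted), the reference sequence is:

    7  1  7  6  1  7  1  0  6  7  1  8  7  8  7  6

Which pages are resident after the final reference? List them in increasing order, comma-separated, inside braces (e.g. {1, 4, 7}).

7: miss, frames [7]
1: miss, frames [7, 1]
7: hit
6: miss, frames [1, 7, 6]
1: hit
7: hit
1: hit
0: miss, frames [6, 7, 1, 0]
6: hit
7: hit
1: hit
8: miss, evict 0, frames [6, 7, 1, 8]
7: hit
8: hit
7: hit
6: hit

{1, 6, 7, 8}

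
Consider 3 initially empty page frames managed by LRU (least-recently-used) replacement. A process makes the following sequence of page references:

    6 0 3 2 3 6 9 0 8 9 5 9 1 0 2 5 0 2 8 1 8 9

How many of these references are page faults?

6: miss, frames [6]
0: miss, frames [6, 0]
3: miss, frames [6, 0, 3]
2: miss, evict 6, frames [0, 3, 2]
3: hit
6: miss, evict 0, frames [2, 3, 6]
9: miss, evict 2, frames [3, 6, 9]
0: miss, evict 3, frames [6, 9, 0]
8: miss, evict 6, frames [9, 0, 8]
9: hit
5: miss, evict 0, frames [8, 9, 5]
9: hit
1: miss, evict 8, frames [5, 9, 1]
0: miss, evict 5, frames [9, 1, 0]
2: miss, evict 9, frames [1, 0, 2]
5: miss, evict 1, frames [0, 2, 5]
0: hit
2: hit
8: miss, evict 5, frames [0, 2, 8]
1: miss, evict 0, frames [2, 8, 1]
8: hit
9: miss, evict 2, frames [1, 8, 9]
Page faults: 16.

16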